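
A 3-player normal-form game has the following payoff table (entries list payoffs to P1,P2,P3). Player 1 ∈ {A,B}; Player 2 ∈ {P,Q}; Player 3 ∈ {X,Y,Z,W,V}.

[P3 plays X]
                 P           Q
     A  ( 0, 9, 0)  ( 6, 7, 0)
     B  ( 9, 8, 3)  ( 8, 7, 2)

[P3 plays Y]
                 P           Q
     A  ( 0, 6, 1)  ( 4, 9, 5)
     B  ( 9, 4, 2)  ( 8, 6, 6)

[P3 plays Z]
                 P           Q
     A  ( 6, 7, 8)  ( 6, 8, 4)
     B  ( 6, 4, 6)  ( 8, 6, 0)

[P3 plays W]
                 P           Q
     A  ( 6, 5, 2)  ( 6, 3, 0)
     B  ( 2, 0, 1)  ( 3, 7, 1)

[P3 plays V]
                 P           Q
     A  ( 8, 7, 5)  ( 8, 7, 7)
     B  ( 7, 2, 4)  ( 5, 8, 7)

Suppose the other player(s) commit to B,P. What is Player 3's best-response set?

u_3(X vs B,P) = 3
u_3(Y vs B,P) = 2
u_3(Z vs B,P) = 6
u_3(W vs B,P) = 1
u_3(V vs B,P) = 4
max payoff 6 at {Z}

argmax u_3 = {Z}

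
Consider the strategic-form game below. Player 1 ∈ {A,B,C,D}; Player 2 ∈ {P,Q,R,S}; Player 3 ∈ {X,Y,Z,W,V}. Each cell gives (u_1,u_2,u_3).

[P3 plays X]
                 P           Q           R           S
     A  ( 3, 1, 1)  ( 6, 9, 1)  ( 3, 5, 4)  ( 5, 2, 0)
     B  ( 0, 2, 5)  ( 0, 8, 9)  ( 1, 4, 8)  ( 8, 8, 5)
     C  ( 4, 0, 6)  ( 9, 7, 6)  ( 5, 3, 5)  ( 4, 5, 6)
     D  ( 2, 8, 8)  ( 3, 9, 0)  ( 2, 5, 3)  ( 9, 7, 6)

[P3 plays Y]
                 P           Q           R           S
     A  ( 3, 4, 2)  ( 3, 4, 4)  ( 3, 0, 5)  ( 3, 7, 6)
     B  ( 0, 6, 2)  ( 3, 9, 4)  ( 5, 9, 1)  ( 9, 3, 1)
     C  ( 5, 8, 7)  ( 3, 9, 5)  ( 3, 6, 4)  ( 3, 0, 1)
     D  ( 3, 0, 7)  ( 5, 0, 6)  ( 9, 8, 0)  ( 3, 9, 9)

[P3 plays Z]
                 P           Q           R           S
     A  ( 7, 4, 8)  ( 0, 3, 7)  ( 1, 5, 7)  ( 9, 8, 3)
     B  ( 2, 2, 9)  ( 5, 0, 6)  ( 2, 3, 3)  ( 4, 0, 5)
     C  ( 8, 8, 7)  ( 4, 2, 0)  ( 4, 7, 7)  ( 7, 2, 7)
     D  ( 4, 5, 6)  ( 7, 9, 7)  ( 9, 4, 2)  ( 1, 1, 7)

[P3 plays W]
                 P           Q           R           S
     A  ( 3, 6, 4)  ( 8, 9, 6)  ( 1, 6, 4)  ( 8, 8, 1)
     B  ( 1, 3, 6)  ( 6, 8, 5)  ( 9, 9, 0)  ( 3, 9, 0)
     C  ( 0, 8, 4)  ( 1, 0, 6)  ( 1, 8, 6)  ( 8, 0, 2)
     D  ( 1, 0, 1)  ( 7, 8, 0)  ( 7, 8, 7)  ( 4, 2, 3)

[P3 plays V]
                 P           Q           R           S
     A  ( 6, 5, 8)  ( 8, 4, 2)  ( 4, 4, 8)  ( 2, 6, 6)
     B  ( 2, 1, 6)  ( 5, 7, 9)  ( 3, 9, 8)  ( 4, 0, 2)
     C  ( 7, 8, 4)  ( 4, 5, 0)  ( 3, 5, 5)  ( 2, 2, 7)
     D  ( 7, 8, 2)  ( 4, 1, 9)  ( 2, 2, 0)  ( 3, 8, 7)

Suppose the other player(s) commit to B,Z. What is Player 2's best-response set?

argmax u_2 = {R}

u_2(P vs B,Z) = 2
u_2(Q vs B,Z) = 0
u_2(R vs B,Z) = 3
u_2(S vs B,Z) = 0
max payoff 3 at {R}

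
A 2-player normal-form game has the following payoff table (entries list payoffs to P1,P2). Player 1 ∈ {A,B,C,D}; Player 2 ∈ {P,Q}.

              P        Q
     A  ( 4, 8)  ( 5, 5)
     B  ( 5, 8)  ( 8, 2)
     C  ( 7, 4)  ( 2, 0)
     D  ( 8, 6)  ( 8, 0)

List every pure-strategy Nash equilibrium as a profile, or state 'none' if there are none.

NE set: (D,P)

(A,P): not NE [P1→D gives 8>4]
(A,Q): not NE [P1→D gives 8>5; P2→P gives 8>5]
(B,P): not NE [P1→D gives 8>5]
(B,Q): not NE [P2→P gives 8>2]
(C,P): not NE [P1→D gives 8>7]
(C,Q): not NE [P1→D gives 8>2; P2→P gives 4>0]
(D,P): NE
(D,Q): not NE [P2→P gives 6>0]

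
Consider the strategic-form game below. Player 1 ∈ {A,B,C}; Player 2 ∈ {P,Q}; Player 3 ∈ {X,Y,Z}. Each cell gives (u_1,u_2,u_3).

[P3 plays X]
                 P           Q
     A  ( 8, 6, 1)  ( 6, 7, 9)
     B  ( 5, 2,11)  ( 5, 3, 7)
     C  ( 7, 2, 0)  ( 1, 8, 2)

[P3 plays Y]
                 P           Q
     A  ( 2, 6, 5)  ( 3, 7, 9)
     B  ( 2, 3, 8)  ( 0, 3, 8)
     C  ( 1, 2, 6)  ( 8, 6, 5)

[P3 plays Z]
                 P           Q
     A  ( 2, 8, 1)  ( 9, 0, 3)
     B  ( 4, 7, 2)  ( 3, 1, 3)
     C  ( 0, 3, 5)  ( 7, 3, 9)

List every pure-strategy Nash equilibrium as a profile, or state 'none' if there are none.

NE set: (A,Q,X)

(A,P,X): not NE [P2→Q gives 7>6; P3→Y gives 5>1]
(A,P,Y): not NE [P2→Q gives 7>6]
(A,P,Z): not NE [P1→B gives 4>2; P3→Y gives 5>1]
(A,Q,X): NE
(A,Q,Y): not NE [P1→C gives 8>3]
(A,Q,Z): not NE [P2→P gives 8>0; P3→Y gives 9>3]
(B,P,X): not NE [P1→A gives 8>5; P2→Q gives 3>2]
(B,P,Y): not NE [P3→X gives 11>8]
(B,P,Z): not NE [P3→X gives 11>2]
(B,Q,X): not NE [P1→A gives 6>5; P3→Y gives 8>7]
(B,Q,Y): not NE [P1→C gives 8>0]
(B,Q,Z): not NE [P1→A gives 9>3; P2→P gives 7>1; P3→Y gives 8>3]
(C,P,X): not NE [P1→A gives 8>7; P2→Q gives 8>2; P3→Y gives 6>0]
(C,P,Y): not NE [P1→B gives 2>1; P2→Q gives 6>2]
(C,P,Z): not NE [P1→B gives 4>0; P3→Y gives 6>5]
(C,Q,X): not NE [P1→A gives 6>1; P3→Z gives 9>2]
(C,Q,Y): not NE [P3→Z gives 9>5]
(C,Q,Z): not NE [P1→A gives 9>7]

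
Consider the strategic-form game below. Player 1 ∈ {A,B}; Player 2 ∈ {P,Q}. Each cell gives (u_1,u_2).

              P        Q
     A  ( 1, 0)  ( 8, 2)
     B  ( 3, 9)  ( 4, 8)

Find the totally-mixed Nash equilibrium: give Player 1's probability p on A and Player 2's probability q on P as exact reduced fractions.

P1 indiff ⇒ q·1+(1-q)·8 = q·3+(1-q)·4 ⇒ q(-2) = (1-q)(-4) ⇒ q = 2/3
P2 indiff ⇒ p·0+(1-p)·9 = p·2+(1-p)·8 ⇒ p(-2) = (1-p)(-1) ⇒ p = 1/3

p=1/3, q=2/3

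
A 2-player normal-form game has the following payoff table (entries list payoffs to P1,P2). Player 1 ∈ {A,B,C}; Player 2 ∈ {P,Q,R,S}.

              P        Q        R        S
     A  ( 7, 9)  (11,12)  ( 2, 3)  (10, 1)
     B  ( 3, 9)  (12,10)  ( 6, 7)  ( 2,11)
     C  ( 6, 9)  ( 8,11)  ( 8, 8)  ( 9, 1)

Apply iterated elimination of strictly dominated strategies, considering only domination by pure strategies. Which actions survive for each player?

Remaining: P1:{A,B} P2:{Q,S}

P2 drop P (Q beats it: A:12>9 B:10>9 C:11>9)
P2 drop R (Q beats it: A:12>3 B:10>7 C:11>8)
P1 drop C (A beats it: Q:11>8 S:10>9)
P1→{A,B} P2→{Q,S}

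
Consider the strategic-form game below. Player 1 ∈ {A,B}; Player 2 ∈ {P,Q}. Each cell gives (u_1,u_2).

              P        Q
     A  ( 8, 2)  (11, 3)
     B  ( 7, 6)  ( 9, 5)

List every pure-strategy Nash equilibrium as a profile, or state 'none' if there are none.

PSNE = {(A,Q)}

(A,P): not NE [P2→Q gives 3>2]
(A,Q): NE
(B,P): not NE [P1→A gives 8>7]
(B,Q): not NE [P1→A gives 11>9; P2→P gives 6>5]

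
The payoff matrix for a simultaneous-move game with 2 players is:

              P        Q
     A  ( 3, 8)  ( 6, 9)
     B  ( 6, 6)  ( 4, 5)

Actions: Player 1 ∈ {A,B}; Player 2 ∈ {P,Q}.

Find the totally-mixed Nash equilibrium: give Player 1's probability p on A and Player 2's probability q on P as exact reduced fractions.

P1 indiff ⇒ q·3+(1-q)·6 = q·6+(1-q)·4 ⇒ q(-3) = (1-q)(-2) ⇒ q = 2/5
P2 indiff ⇒ p·8+(1-p)·6 = p·9+(1-p)·5 ⇒ p(-1) = (1-p)(-1) ⇒ p = 1/2

p=1/2, q=2/5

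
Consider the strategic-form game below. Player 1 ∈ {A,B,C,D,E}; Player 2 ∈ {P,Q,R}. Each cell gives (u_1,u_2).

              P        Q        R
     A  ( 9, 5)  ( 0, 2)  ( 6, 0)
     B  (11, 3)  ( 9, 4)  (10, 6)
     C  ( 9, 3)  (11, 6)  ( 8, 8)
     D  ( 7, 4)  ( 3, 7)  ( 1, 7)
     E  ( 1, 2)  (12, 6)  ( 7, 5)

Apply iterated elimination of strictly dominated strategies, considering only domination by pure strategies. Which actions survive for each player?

Survivors P1:{B,C,E} P2:{Q,R}

P1 drop A (B beats it: P:11>9 Q:9>0 R:10>6)
P1 drop D (B beats it: P:11>7 Q:9>3 R:10>1)
P2 drop P (Q beats it: B:4>3 C:6>3 E:6>2)
P1→{B,C,E} P2→{Q,R}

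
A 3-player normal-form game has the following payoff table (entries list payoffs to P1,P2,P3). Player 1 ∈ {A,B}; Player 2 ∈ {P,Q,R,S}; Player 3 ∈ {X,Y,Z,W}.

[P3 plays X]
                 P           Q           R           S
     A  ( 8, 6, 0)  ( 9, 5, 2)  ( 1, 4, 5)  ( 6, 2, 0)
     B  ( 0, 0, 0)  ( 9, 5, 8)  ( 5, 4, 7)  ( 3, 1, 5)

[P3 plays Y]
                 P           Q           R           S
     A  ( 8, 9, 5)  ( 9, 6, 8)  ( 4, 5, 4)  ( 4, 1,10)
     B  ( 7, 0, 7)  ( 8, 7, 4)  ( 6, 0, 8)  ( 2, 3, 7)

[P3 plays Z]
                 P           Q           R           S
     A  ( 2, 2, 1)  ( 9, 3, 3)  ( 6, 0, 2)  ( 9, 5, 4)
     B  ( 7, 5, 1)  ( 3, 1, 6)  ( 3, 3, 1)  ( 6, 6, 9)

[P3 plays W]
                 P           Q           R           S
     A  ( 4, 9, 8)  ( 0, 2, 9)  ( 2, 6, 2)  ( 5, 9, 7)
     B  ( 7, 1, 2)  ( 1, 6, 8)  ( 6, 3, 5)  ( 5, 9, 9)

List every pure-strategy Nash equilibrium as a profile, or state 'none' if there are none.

(A,P,X): not NE [P3→W gives 8>0]
(A,P,Y): not NE [P3→W gives 8>5]
(A,P,Z): not NE [P1→B gives 7>2; P2→S gives 5>2; P3→W gives 8>1]
(A,P,W): not NE [P1→B gives 7>4]
(A,Q,X): not NE [P2→P gives 6>5; P3→W gives 9>2]
(A,Q,Y): not NE [P2→P gives 9>6; P3→W gives 9>8]
(A,Q,Z): not NE [P2→S gives 5>3; P3→W gives 9>3]
(A,Q,W): not NE [P1→B gives 1>0; P2→S gives 9>2]
(A,R,X): not NE [P1→B gives 5>1; P2→P gives 6>4]
(A,R,Y): not NE [P1→B gives 6>4; P2→P gives 9>5; P3→X gives 5>4]
(A,R,Z): not NE [P2→S gives 5>0; P3→X gives 5>2]
(A,R,W): not NE [P1→B gives 6>2; P2→S gives 9>6; P3→X gives 5>2]
(A,S,X): not NE [P2→P gives 6>2; P3→Y gives 10>0]
(A,S,Y): not NE [P2→P gives 9>1]
(A,S,Z): not NE [P3→Y gives 10>4]
(A,S,W): not NE [P3→Y gives 10>7]
(B,P,X): not NE [P1→A gives 8>0; P2→Q gives 5>0; P3→Y gives 7>0]
(B,P,Y): not NE [P1→A gives 8>7; P2→Q gives 7>0]
(B,P,Z): not NE [P2→S gives 6>5; P3→Y gives 7>1]
(B,P,W): not NE [P2→S gives 9>1; P3→Y gives 7>2]
(B,Q,X): NE
(B,Q,Y): not NE [P1→A gives 9>8; P3→W gives 8>4]
(B,Q,Z): not NE [P1→A gives 9>3; P2→S gives 6>1; P3→W gives 8>6]
(B,Q,W): not NE [P2→S gives 9>6]
(B,R,X): not NE [P2→Q gives 5>4; P3→Y gives 8>7]
(B,R,Y): not NE [P2→Q gives 7>0]
(B,R,Z): not NE [P1→A gives 6>3; P2→S gives 6>3; P3→Y gives 8>1]
(B,R,W): not NE [P2→S gives 9>3; P3→Y gives 8>5]
(B,S,X): not NE [P1→A gives 6>3; P2→Q gives 5>1; P3→W gives 9>5]
(B,S,Y): not NE [P1→A gives 4>2; P2→Q gives 7>3; P3→W gives 9>7]
(B,S,Z): not NE [P1→A gives 9>6]
(B,S,W): NE

Nash profiles: (B,Q,X), (B,S,W)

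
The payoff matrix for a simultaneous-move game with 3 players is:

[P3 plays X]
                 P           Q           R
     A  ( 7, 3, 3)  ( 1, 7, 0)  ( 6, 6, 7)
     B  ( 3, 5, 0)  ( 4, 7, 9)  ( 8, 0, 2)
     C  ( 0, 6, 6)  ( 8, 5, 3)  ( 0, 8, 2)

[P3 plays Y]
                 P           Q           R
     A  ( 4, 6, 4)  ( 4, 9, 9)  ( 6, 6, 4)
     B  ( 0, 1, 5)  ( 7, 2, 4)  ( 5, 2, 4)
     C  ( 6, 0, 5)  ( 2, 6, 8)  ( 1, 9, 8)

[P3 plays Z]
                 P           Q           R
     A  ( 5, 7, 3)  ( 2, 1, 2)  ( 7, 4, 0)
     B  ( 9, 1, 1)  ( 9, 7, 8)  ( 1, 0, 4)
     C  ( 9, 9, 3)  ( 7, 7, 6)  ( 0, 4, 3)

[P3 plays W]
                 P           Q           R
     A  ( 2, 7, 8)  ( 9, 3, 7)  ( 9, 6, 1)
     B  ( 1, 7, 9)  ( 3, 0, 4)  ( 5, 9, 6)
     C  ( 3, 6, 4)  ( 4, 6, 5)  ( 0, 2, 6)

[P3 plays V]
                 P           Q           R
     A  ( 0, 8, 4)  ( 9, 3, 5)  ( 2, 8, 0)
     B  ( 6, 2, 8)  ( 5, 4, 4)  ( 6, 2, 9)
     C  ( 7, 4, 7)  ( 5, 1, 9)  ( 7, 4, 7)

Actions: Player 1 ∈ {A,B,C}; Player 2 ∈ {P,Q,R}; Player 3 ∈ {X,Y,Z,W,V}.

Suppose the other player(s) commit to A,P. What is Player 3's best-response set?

u_3(X vs A,P) = 3
u_3(Y vs A,P) = 4
u_3(Z vs A,P) = 3
u_3(W vs A,P) = 8
u_3(V vs A,P) = 4
max payoff 8 at {W}

P3 best: {W}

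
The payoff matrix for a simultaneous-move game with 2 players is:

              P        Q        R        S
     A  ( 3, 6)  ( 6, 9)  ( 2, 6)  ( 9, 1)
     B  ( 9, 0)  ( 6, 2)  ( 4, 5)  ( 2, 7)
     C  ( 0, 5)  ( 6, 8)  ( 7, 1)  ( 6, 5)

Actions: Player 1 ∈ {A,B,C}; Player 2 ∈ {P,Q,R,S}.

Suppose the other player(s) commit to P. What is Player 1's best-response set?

P1 best: {B}

u_1(A vs P) = 3
u_1(B vs P) = 9
u_1(C vs P) = 0
max payoff 9 at {B}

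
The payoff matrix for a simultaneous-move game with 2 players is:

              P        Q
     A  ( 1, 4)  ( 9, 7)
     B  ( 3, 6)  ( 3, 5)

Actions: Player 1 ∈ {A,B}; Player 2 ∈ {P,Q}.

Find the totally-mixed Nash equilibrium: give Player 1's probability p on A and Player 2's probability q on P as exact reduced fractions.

p=1/4, q=3/4

P1 indiff ⇒ q·1+(1-q)·9 = q·3+(1-q)·3 ⇒ q(-2) = (1-q)(-6) ⇒ q = 3/4
P2 indiff ⇒ p·4+(1-p)·6 = p·7+(1-p)·5 ⇒ p(-3) = (1-p)(-1) ⇒ p = 1/4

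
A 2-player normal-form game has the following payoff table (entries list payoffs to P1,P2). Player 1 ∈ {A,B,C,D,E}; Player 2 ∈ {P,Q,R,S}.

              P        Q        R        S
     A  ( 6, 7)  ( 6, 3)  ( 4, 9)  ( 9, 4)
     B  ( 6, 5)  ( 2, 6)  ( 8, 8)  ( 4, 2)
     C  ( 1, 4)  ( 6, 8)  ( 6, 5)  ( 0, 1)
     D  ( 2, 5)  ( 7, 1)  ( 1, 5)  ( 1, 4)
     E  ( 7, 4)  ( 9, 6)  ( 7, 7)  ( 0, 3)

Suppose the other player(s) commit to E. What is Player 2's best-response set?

BR_2 = {R}

u_2(P vs E) = 4
u_2(Q vs E) = 6
u_2(R vs E) = 7
u_2(S vs E) = 3
max payoff 7 at {R}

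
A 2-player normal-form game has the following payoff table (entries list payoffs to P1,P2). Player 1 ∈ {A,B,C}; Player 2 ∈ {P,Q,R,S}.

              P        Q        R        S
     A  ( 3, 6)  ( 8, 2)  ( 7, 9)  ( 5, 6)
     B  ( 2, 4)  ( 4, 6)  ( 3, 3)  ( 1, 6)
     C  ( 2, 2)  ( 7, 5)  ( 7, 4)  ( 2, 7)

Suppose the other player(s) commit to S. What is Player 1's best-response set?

argmax u_1 = {A}

u_1(A vs S) = 5
u_1(B vs S) = 1
u_1(C vs S) = 2
max payoff 5 at {A}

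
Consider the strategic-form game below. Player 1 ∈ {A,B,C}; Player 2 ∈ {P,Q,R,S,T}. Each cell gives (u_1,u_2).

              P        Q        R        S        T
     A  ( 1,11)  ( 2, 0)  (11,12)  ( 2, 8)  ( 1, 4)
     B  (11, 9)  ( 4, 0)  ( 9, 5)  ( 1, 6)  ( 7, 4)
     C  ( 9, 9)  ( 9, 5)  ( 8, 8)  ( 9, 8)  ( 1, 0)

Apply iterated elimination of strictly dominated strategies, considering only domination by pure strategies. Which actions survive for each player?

IESDS → P1:{A,B} P2:{P,R}

P2 drop Q (P beats it: A:11>0 B:9>0 C:9>5)
P2 drop S (P beats it: A:11>8 B:9>6 C:9>8)
P1 drop C (B beats it: P:11>9 R:9>8 T:7>1)
P2 drop T (P beats it: A:11>4 B:9>4)
P1→{A,B} P2→{P,R}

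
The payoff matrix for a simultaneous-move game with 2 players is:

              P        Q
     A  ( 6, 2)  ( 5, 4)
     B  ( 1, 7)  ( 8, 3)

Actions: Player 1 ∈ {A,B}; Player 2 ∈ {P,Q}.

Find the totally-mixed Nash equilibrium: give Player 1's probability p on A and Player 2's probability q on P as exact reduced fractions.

P1 indiff ⇒ q·6+(1-q)·5 = q·1+(1-q)·8 ⇒ q(5) = (1-q)(3) ⇒ q = 3/8
P2 indiff ⇒ p·2+(1-p)·7 = p·4+(1-p)·3 ⇒ p(-2) = (1-p)(-4) ⇒ p = 2/3

p=2/3, q=3/8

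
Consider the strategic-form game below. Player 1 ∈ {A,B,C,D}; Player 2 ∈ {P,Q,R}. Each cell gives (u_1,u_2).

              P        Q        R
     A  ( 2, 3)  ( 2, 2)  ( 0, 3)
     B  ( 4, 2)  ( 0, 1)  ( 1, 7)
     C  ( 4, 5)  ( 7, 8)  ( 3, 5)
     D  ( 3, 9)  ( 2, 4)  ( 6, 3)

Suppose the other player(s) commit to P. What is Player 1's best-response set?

P1 best: {B,C}

u_1(A vs P) = 2
u_1(B vs P) = 4
u_1(C vs P) = 4
u_1(D vs P) = 3
max payoff 4 at {B,C}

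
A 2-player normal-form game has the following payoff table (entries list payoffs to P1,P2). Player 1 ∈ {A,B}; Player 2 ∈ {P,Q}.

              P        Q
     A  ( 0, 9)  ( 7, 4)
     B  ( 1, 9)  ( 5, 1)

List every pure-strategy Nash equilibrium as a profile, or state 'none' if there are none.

Nash profiles: (B,P)

(A,P): not NE [P1→B gives 1>0]
(A,Q): not NE [P2→P gives 9>4]
(B,P): NE
(B,Q): not NE [P1→A gives 7>5; P2→P gives 9>1]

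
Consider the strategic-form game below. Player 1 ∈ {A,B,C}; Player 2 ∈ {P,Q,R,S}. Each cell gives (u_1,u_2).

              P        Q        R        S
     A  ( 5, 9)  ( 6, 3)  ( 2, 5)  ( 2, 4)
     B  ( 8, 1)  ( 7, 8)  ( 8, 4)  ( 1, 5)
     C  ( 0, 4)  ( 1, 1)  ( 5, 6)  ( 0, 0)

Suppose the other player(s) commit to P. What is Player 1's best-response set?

u_1(A vs P) = 5
u_1(B vs P) = 8
u_1(C vs P) = 0
max payoff 8 at {B}

P1 best: {B}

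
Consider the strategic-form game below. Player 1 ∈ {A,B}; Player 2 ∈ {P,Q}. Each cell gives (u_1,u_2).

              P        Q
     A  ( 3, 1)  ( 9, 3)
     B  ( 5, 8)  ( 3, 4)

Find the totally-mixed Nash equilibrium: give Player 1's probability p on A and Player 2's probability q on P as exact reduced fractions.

P1 indiff ⇒ q·3+(1-q)·9 = q·5+(1-q)·3 ⇒ q(-2) = (1-q)(-6) ⇒ q = 3/4
P2 indiff ⇒ p·1+(1-p)·8 = p·3+(1-p)·4 ⇒ p(-2) = (1-p)(-4) ⇒ p = 2/3

(p,q) = (2/3, 3/4)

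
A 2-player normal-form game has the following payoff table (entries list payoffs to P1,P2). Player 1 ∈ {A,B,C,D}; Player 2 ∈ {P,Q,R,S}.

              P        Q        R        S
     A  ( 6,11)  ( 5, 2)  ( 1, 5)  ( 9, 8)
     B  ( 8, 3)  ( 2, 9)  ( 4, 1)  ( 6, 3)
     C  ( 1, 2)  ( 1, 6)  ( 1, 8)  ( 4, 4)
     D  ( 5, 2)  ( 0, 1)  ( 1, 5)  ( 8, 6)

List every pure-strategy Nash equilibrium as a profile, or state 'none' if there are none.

No pure NE.

(A,P): not NE [P1→B gives 8>6]
(A,Q): not NE [P2→P gives 11>2]
(A,R): not NE [P1→B gives 4>1; P2→P gives 11>5]
(A,S): not NE [P2→P gives 11>8]
(B,P): not NE [P2→Q gives 9>3]
(B,Q): not NE [P1→A gives 5>2]
(B,R): not NE [P2→Q gives 9>1]
(B,S): not NE [P1→A gives 9>6; P2→Q gives 9>3]
(C,P): not NE [P1→B gives 8>1; P2→R gives 8>2]
(C,Q): not NE [P1→A gives 5>1; P2→R gives 8>6]
(C,R): not NE [P1→B gives 4>1]
(C,S): not NE [P1→A gives 9>4; P2→R gives 8>4]
(D,P): not NE [P1→B gives 8>5; P2→S gives 6>2]
(D,Q): not NE [P1→A gives 5>0; P2→S gives 6>1]
(D,R): not NE [P1→B gives 4>1; P2→S gives 6>5]
(D,S): not NE [P1→A gives 9>8]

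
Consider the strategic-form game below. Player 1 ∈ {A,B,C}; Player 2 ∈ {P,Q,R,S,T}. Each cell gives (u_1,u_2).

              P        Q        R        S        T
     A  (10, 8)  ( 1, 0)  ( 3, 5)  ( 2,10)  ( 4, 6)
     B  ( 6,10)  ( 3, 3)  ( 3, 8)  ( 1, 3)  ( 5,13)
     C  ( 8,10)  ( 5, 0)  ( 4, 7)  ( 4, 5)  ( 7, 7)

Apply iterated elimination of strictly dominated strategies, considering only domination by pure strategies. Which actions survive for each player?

IESDS → P1:{A,C} P2:{P,S}

P1 drop B (C beats it: P:8>6 Q:5>3 R:4>3 S:4>1 T:7>5)
P2 drop Q (P beats it: A:8>0 C:10>0)
P2 drop R (P beats it: A:8>5 C:10>7)
P2 drop T (P beats it: A:8>6 C:10>7)
P1→{A,C} P2→{P,S}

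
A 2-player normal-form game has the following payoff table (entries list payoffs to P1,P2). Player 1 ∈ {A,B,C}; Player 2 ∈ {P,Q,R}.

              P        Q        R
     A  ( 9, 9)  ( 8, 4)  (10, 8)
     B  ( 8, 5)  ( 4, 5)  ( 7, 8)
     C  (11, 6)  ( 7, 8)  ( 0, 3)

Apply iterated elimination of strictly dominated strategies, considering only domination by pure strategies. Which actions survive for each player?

IESDS → P1:{A,C} P2:{P,Q}

P1 drop B (A beats it: P:9>8 Q:8>4 R:10>7)
P2 drop R (P beats it: A:9>8 C:6>3)
P1→{A,C} P2→{P,Q}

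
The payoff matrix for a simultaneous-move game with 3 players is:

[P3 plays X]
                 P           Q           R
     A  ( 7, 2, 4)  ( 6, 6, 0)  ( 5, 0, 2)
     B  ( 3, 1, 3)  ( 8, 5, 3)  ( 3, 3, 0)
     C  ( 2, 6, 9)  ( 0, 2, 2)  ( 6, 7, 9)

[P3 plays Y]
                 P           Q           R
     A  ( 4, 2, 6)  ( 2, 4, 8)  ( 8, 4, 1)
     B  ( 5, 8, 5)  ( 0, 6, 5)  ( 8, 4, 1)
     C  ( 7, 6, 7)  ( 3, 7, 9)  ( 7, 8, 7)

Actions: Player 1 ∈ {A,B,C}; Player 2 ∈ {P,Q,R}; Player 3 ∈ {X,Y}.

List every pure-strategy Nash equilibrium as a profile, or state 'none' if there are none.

PSNE = {(C,R,X)}

(A,P,X): not NE [P2→Q gives 6>2; P3→Y gives 6>4]
(A,P,Y): not NE [P1→C gives 7>4; P2→R gives 4>2]
(A,Q,X): not NE [P1→B gives 8>6; P3→Y gives 8>0]
(A,Q,Y): not NE [P1→C gives 3>2]
(A,R,X): not NE [P1→C gives 6>5; P2→Q gives 6>0]
(A,R,Y): not NE [P3→X gives 2>1]
(B,P,X): not NE [P1→A gives 7>3; P2→Q gives 5>1; P3→Y gives 5>3]
(B,P,Y): not NE [P1→C gives 7>5]
(B,Q,X): not NE [P3→Y gives 5>3]
(B,Q,Y): not NE [P1→C gives 3>0; P2→P gives 8>6]
(B,R,X): not NE [P1→C gives 6>3; P2→Q gives 5>3; P3→Y gives 1>0]
(B,R,Y): not NE [P2→P gives 8>4]
(C,P,X): not NE [P1→A gives 7>2; P2→R gives 7>6]
(C,P,Y): not NE [P2→R gives 8>6; P3→X gives 9>7]
(C,Q,X): not NE [P1→B gives 8>0; P2→R gives 7>2; P3→Y gives 9>2]
(C,Q,Y): not NE [P2→R gives 8>7]
(C,R,X): NE
(C,R,Y): not NE [P1→B gives 8>7; P3→X gives 9>7]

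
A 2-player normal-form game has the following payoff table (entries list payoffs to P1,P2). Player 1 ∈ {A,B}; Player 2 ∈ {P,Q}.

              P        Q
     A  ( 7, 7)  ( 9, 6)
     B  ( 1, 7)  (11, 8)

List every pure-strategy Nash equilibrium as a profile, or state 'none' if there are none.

(A,P): NE
(A,Q): not NE [P1→B gives 11>9; P2→P gives 7>6]
(B,P): not NE [P1→A gives 7>1; P2→Q gives 8>7]
(B,Q): NE

PSNE = {(A,P), (B,Q)}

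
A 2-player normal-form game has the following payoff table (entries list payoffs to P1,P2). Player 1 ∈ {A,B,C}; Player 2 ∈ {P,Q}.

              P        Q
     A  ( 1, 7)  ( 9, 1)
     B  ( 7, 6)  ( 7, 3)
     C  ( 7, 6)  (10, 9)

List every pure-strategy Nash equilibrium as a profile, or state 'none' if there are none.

PSNE = {(B,P), (C,Q)}

(A,P): not NE [P1→C gives 7>1]
(A,Q): not NE [P1→C gives 10>9; P2→P gives 7>1]
(B,P): NE
(B,Q): not NE [P1→C gives 10>7; P2→P gives 6>3]
(C,P): not NE [P2→Q gives 9>6]
(C,Q): NE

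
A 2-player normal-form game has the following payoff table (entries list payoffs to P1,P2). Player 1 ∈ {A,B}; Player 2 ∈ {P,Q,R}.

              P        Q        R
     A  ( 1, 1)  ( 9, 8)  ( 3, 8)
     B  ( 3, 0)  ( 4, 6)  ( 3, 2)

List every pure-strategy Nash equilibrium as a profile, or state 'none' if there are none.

PSNE = {(A,Q), (A,R)}

(A,P): not NE [P1→B gives 3>1; P2→R gives 8>1]
(A,Q): NE
(A,R): NE
(B,P): not NE [P2→Q gives 6>0]
(B,Q): not NE [P1→A gives 9>4]
(B,R): not NE [P2→Q gives 6>2]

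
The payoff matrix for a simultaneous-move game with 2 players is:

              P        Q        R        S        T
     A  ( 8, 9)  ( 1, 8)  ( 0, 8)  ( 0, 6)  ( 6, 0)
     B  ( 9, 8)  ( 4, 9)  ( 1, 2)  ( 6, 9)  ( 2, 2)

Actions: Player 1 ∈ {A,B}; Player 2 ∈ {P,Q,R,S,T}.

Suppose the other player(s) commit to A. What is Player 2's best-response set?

P2 best: {P}

u_2(P vs A) = 9
u_2(Q vs A) = 8
u_2(R vs A) = 8
u_2(S vs A) = 6
u_2(T vs A) = 0
max payoff 9 at {P}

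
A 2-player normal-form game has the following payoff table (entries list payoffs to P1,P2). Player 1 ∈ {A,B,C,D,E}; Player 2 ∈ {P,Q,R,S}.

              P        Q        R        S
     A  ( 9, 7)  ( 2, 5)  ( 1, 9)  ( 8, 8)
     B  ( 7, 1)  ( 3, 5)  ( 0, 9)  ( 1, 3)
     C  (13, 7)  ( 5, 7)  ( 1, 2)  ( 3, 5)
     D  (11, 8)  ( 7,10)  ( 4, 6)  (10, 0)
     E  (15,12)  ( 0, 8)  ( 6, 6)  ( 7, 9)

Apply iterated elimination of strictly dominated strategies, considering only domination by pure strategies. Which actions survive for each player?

P1 drop A (D beats it: P:11>9 Q:7>2 R:4>1 S:10>8)
P1 drop B (C beats it: P:13>7 Q:5>3 R:1>0 S:3>1)
P2 drop R (P beats it: C:7>2 D:8>6 E:12>6)
P2 drop S (P beats it: C:7>5 D:8>0 E:12>9)
P1→{C,D,E} P2→{P,Q}

IESDS → P1:{C,D,E} P2:{P,Q}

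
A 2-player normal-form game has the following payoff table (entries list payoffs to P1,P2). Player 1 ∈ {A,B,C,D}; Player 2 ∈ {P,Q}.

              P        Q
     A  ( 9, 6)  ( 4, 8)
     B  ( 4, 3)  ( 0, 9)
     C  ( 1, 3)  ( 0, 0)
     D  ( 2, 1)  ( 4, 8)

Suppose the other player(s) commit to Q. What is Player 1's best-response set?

argmax u_1 = {A,D}

u_1(A vs Q) = 4
u_1(B vs Q) = 0
u_1(C vs Q) = 0
u_1(D vs Q) = 4
max payoff 4 at {A,D}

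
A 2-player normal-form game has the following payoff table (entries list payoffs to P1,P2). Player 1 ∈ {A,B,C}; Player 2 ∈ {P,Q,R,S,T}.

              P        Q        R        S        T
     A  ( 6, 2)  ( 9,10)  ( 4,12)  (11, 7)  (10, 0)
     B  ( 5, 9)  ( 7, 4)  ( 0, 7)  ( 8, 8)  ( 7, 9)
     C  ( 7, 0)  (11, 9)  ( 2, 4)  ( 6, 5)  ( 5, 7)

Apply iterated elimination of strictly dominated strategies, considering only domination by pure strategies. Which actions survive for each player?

Remaining: P1:{A,C} P2:{Q,R}

P1 drop B (A beats it: P:6>5 Q:9>7 R:4>0 S:11>8 T:10>7)
P2 drop P (Q beats it: A:10>2 C:9>0)
P2 drop S (Q beats it: A:10>7 C:9>5)
P2 drop T (Q beats it: A:10>0 C:9>7)
P1→{A,C} P2→{Q,R}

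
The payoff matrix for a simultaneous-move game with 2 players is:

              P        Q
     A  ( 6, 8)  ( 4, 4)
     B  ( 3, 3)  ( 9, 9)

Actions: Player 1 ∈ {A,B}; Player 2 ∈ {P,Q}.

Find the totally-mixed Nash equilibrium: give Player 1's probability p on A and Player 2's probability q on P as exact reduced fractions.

P1 indiff ⇒ q·6+(1-q)·4 = q·3+(1-q)·9 ⇒ q(3) = (1-q)(5) ⇒ q = 5/8
P2 indiff ⇒ p·8+(1-p)·3 = p·4+(1-p)·9 ⇒ p(4) = (1-p)(6) ⇒ p = 3/5

P1 mixes 3/5 on A; P2 mixes 5/8 on P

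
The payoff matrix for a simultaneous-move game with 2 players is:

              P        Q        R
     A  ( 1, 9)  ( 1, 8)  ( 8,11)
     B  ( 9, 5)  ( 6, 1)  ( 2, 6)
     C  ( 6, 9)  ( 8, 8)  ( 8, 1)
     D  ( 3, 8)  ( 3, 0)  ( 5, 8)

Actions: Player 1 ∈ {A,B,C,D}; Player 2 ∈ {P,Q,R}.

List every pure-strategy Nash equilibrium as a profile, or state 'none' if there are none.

NE set: (A,R)

(A,P): not NE [P1→B gives 9>1; P2→R gives 11>9]
(A,Q): not NE [P1→C gives 8>1; P2→R gives 11>8]
(A,R): NE
(B,P): not NE [P2→R gives 6>5]
(B,Q): not NE [P1→C gives 8>6; P2→R gives 6>1]
(B,R): not NE [P1→C gives 8>2]
(C,P): not NE [P1→B gives 9>6]
(C,Q): not NE [P2→P gives 9>8]
(C,R): not NE [P2→P gives 9>1]
(D,P): not NE [P1→B gives 9>3]
(D,Q): not NE [P1→C gives 8>3; P2→R gives 8>0]
(D,R): not NE [P1→C gives 8>5]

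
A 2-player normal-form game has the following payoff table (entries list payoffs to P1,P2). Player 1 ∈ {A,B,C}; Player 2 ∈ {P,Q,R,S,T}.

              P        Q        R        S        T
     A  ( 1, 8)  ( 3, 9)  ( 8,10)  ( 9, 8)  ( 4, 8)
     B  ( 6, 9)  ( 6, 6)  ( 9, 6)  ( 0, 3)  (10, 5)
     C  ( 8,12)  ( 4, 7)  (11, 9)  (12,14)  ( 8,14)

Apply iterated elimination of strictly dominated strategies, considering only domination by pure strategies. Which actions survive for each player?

IESDS → P1:{B,C} P2:{P,S,T}

P1 drop A (C beats it: P:8>1 Q:4>3 R:11>8 S:12>9 T:8>4)
P2 drop Q (P beats it: B:9>6 C:12>7)
P2 drop R (P beats it: B:9>6 C:12>9)
P1→{B,C} P2→{P,S,T}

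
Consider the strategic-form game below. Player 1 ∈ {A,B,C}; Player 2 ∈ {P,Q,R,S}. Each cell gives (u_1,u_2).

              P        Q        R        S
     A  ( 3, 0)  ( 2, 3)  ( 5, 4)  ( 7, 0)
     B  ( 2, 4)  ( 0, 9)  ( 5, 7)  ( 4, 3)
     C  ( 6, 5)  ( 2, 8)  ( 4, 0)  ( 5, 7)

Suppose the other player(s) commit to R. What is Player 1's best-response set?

argmax u_1 = {A,B}

u_1(A vs R) = 5
u_1(B vs R) = 5
u_1(C vs R) = 4
max payoff 5 at {A,B}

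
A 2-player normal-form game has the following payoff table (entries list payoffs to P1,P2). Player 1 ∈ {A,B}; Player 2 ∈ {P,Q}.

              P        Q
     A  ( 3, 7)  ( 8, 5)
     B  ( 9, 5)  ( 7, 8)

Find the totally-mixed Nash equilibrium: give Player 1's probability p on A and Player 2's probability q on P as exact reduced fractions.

P1 mixes 3/5 on A; P2 mixes 1/7 on P

P1 indiff ⇒ q·3+(1-q)·8 = q·9+(1-q)·7 ⇒ q(-6) = (1-q)(-1) ⇒ q = 1/7
P2 indiff ⇒ p·7+(1-p)·5 = p·5+(1-p)·8 ⇒ p(2) = (1-p)(3) ⇒ p = 3/5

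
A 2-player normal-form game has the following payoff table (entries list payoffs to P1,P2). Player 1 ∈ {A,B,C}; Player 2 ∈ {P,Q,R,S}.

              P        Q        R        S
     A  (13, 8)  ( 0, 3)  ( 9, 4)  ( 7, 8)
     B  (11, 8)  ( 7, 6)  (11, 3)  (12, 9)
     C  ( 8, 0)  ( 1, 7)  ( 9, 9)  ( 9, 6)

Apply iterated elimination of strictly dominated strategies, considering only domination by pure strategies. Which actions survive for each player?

P1 drop C (B beats it: P:11>8 Q:7>1 R:11>9 S:12>9)
P2 drop Q (P beats it: A:8>3 B:8>6)
P2 drop R (P beats it: A:8>4 B:8>3)
P1→{A,B} P2→{P,S}

Remaining: P1:{A,B} P2:{P,S}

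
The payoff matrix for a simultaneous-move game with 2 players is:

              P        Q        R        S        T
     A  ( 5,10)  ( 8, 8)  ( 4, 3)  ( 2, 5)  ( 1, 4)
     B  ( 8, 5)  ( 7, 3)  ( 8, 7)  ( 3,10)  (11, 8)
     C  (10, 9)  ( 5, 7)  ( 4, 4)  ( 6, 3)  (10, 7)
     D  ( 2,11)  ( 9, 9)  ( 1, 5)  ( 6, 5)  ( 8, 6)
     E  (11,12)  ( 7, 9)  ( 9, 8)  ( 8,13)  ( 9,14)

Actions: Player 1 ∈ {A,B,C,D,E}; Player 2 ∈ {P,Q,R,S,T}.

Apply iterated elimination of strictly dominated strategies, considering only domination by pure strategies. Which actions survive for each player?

Remaining: P1:{B,C,E} P2:{P,S,T}

P2 drop Q (P beats it: A:10>8 B:5>3 C:9>7 D:11>9 E:12>9)
P1 drop A (B beats it: P:8>5 R:8>4 S:3>2 T:11>1)
P1 drop D (E beats it: P:11>2 R:9>1 S:8>6 T:9>8)
P2 drop R (T beats it: B:8>7 C:7>4 E:14>8)
P1→{B,C,E} P2→{P,S,T}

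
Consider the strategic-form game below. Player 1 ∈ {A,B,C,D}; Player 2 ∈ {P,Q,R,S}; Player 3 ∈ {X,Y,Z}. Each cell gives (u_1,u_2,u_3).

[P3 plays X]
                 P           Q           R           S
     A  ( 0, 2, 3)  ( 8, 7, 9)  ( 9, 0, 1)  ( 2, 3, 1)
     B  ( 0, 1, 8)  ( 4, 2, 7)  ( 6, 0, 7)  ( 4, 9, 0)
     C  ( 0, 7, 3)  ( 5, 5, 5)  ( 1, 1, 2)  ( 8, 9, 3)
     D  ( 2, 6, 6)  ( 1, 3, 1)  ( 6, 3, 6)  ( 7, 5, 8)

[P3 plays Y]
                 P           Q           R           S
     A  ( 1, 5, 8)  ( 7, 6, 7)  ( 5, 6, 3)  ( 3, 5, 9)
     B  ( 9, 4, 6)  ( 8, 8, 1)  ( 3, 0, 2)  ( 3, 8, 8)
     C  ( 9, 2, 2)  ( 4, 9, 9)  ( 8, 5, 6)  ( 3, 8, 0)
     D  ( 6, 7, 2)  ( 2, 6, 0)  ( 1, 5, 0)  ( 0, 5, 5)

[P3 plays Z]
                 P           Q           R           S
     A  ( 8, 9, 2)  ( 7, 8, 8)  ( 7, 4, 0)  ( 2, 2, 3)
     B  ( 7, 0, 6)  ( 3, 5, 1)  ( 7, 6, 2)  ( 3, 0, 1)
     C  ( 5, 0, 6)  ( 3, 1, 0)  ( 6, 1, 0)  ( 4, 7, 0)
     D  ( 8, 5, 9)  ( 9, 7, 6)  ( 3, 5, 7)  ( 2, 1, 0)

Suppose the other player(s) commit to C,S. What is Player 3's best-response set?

BR_3 = {X}

u_3(X vs C,S) = 3
u_3(Y vs C,S) = 0
u_3(Z vs C,S) = 0
max payoff 3 at {X}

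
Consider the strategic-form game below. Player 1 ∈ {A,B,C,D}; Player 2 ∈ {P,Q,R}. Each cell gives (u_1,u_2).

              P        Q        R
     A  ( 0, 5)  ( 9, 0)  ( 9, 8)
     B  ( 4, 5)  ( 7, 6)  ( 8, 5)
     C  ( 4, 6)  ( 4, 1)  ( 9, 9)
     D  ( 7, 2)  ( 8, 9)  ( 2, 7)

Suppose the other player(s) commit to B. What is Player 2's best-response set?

u_2(P vs B) = 5
u_2(Q vs B) = 6
u_2(R vs B) = 5
max payoff 6 at {Q}

BR_2 = {Q}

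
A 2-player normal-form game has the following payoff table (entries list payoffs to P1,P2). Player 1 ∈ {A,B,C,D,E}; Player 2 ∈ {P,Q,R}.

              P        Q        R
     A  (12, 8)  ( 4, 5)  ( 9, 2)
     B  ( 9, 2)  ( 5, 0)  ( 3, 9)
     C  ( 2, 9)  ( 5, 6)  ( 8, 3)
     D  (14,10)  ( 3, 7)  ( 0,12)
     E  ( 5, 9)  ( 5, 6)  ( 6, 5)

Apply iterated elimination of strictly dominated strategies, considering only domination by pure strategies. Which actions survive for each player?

IESDS → P1:{A,D} P2:{P,R}

P2 drop Q (P beats it: A:8>5 B:2>0 C:9>6 D:10>7 E:9>6)
P1 drop B (A beats it: P:12>9 R:9>3)
P1 drop C (A beats it: P:12>2 R:9>8)
P1 drop E (A beats it: P:12>5 R:9>6)
P1→{A,D} P2→{P,R}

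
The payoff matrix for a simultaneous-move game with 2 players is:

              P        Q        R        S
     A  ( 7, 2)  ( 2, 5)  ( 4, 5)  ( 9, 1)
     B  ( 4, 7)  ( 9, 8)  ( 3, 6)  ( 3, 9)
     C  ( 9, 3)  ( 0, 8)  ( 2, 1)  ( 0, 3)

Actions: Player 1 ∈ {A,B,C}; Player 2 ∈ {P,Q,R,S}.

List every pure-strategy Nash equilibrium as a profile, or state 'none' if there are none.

(A,P): not NE [P1→C gives 9>7; P2→R gives 5>2]
(A,Q): not NE [P1→B gives 9>2]
(A,R): NE
(A,S): not NE [P2→R gives 5>1]
(B,P): not NE [P1→C gives 9>4; P2→S gives 9>7]
(B,Q): not NE [P2→S gives 9>8]
(B,R): not NE [P1→A gives 4>3; P2→S gives 9>6]
(B,S): not NE [P1→A gives 9>3]
(C,P): not NE [P2→Q gives 8>3]
(C,Q): not NE [P1→B gives 9>0]
(C,R): not NE [P1→A gives 4>2; P2→Q gives 8>1]
(C,S): not NE [P1→A gives 9>0; P2→Q gives 8>3]

Nash profiles: (A,R)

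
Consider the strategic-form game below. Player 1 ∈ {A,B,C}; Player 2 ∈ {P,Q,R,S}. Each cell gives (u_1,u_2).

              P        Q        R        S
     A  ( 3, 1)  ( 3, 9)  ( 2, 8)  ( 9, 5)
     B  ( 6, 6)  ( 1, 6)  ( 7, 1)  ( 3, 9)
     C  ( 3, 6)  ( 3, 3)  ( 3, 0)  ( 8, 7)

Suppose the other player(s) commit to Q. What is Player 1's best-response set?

u_1(A vs Q) = 3
u_1(B vs Q) = 1
u_1(C vs Q) = 3
max payoff 3 at {A,C}

argmax u_1 = {A,C}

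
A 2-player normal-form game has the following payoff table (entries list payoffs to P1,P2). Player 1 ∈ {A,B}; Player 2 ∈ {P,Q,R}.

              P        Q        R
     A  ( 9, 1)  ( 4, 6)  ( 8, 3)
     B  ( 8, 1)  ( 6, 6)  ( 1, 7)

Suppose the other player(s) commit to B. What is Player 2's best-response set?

argmax u_2 = {R}

u_2(P vs B) = 1
u_2(Q vs B) = 6
u_2(R vs B) = 7
max payoff 7 at {R}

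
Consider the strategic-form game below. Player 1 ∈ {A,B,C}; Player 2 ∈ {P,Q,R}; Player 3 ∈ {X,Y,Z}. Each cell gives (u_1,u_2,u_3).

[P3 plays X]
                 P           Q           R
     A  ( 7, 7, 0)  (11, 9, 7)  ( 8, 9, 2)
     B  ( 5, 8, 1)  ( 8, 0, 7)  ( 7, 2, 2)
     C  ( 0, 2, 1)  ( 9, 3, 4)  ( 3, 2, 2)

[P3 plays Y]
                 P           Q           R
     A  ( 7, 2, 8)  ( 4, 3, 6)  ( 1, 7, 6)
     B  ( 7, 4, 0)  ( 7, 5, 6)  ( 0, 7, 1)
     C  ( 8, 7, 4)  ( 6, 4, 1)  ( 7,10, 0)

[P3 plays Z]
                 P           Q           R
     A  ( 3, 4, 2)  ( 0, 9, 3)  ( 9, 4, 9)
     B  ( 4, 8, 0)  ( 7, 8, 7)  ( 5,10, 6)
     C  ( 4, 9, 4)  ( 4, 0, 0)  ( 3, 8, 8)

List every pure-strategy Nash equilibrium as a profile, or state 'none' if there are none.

(A,P,X): not NE [P2→R gives 9>7; P3→Y gives 8>0]
(A,P,Y): not NE [P1→C gives 8>7; P2→R gives 7>2]
(A,P,Z): not NE [P1→C gives 4>3; P2→Q gives 9>4; P3→Y gives 8>2]
(A,Q,X): NE
(A,Q,Y): not NE [P1→B gives 7>4; P2→R gives 7>3; P3→X gives 7>6]
(A,Q,Z): not NE [P1→B gives 7>0; P3→X gives 7>3]
(A,R,X): not NE [P3→Z gives 9>2]
(A,R,Y): not NE [P1→C gives 7>1; P3→Z gives 9>6]
(A,R,Z): not NE [P2→Q gives 9>4]
(B,P,X): not NE [P1→A gives 7>5]
(B,P,Y): not NE [P1→C gives 8>7; P2→R gives 7>4; P3→X gives 1>0]
(B,P,Z): not NE [P2→R gives 10>8; P3→X gives 1>0]
(B,Q,X): not NE [P1→A gives 11>8; P2→P gives 8>0]
(B,Q,Y): not NE [P2→R gives 7>5; P3→Z gives 7>6]
(B,Q,Z): not NE [P2→R gives 10>8]
(B,R,X): not NE [P1→A gives 8>7; P2→P gives 8>2; P3→Z gives 6>2]
(B,R,Y): not NE [P1→C gives 7>0; P3→Z gives 6>1]
(B,R,Z): not NE [P1→A gives 9>5]
(C,P,X): not NE [P1→A gives 7>0; P2→Q gives 3>2; P3→Z gives 4>1]
(C,P,Y): not NE [P2→R gives 10>7]
(C,P,Z): NE
(C,Q,X): not NE [P1→A gives 11>9]
(C,Q,Y): not NE [P1→B gives 7>6; P2→R gives 10>4; P3→X gives 4>1]
(C,Q,Z): not NE [P1→B gives 7>4; P2→P gives 9>0; P3→X gives 4>0]
(C,R,X): not NE [P1→A gives 8>3; P2→Q gives 3>2; P3→Z gives 8>2]
(C,R,Y): not NE [P3→Z gives 8>0]
(C,R,Z): not NE [P1→A gives 9>3; P2→P gives 9>8]

PSNE = {(A,Q,X), (C,P,Z)}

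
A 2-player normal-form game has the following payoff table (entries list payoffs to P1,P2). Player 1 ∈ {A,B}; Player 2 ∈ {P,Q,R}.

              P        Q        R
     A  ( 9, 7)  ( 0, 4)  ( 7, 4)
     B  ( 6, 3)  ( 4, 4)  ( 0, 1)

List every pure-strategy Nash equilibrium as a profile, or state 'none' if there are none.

(A,P): NE
(A,Q): not NE [P1→B gives 4>0; P2→P gives 7>4]
(A,R): not NE [P2→P gives 7>4]
(B,P): not NE [P1→A gives 9>6; P2→Q gives 4>3]
(B,Q): NE
(B,R): not NE [P1→A gives 7>0; P2→Q gives 4>1]

PSNE = {(A,P), (B,Q)}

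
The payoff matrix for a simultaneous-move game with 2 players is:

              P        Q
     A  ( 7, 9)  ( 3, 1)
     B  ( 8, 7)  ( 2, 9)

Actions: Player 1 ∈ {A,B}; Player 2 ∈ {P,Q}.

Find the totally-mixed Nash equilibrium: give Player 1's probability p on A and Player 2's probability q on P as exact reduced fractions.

p=1/5, q=1/2

P1 indiff ⇒ q·7+(1-q)·3 = q·8+(1-q)·2 ⇒ q(-1) = (1-q)(-1) ⇒ q = 1/2
P2 indiff ⇒ p·9+(1-p)·7 = p·1+(1-p)·9 ⇒ p(8) = (1-p)(2) ⇒ p = 1/5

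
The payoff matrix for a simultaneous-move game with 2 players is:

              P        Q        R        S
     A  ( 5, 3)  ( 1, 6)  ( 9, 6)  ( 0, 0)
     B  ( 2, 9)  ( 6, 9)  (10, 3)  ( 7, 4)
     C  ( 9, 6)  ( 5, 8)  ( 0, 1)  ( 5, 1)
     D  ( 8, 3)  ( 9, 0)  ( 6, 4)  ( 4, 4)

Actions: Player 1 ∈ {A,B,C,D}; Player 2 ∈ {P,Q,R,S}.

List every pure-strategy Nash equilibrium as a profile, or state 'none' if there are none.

(A,P): not NE [P1→C gives 9>5; P2→R gives 6>3]
(A,Q): not NE [P1→D gives 9>1]
(A,R): not NE [P1→B gives 10>9]
(A,S): not NE [P1→B gives 7>0; P2→R gives 6>0]
(B,P): not NE [P1→C gives 9>2]
(B,Q): not NE [P1→D gives 9>6]
(B,R): not NE [P2→Q gives 9>3]
(B,S): not NE [P2→Q gives 9>4]
(C,P): not NE [P2→Q gives 8>6]
(C,Q): not NE [P1→D gives 9>5]
(C,R): not NE [P1→B gives 10>0; P2→Q gives 8>1]
(C,S): not NE [P1→B gives 7>5; P2→Q gives 8>1]
(D,P): not NE [P1→C gives 9>8; P2→S gives 4>3]
(D,Q): not NE [P2→S gives 4>0]
(D,R): not NE [P1→B gives 10>6]
(D,S): not NE [P1→B gives 7>4]

PSNE: ∅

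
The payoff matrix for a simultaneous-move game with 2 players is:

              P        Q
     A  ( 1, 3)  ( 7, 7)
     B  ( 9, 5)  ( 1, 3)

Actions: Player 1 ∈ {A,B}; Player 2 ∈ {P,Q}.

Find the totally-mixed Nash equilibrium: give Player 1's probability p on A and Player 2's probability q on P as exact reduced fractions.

p=1/3, q=3/7

P1 indiff ⇒ q·1+(1-q)·7 = q·9+(1-q)·1 ⇒ q(-8) = (1-q)(-6) ⇒ q = 3/7
P2 indiff ⇒ p·3+(1-p)·5 = p·7+(1-p)·3 ⇒ p(-4) = (1-p)(-2) ⇒ p = 1/3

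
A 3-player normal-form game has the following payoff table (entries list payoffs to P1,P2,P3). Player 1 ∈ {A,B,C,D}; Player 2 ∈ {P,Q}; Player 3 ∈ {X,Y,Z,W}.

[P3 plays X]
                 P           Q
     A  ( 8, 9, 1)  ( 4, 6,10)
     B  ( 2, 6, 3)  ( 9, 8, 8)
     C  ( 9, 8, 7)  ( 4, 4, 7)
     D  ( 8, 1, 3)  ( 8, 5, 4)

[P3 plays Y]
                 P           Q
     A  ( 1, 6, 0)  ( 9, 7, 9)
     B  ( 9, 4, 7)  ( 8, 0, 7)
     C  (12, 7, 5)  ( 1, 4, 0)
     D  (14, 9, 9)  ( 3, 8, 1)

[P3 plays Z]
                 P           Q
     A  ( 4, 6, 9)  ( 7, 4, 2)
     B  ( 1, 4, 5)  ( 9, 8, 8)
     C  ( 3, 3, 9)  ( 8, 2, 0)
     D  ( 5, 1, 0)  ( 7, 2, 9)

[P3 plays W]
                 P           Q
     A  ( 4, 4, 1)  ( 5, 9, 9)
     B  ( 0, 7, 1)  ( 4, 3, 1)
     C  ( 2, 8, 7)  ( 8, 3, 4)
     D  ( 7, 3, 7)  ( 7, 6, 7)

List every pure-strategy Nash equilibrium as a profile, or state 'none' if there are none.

(A,P,X): not NE [P1→C gives 9>8; P3→Z gives 9>1]
(A,P,Y): not NE [P1→D gives 14>1; P2→Q gives 7>6; P3→Z gives 9>0]
(A,P,Z): not NE [P1→D gives 5>4]
(A,P,W): not NE [P1→D gives 7>4; P2→Q gives 9>4; P3→Z gives 9>1]
(A,Q,X): not NE [P1→B gives 9>4; P2→P gives 9>6]
(A,Q,Y): not NE [P3→X gives 10>9]
(A,Q,Z): not NE [P1→B gives 9>7; P2→P gives 6>4; P3→X gives 10>2]
(A,Q,W): not NE [P1→C gives 8>5; P3→X gives 10>9]
(B,P,X): not NE [P1→C gives 9>2; P2→Q gives 8>6; P3→Y gives 7>3]
(B,P,Y): not NE [P1→D gives 14>9]
(B,P,Z): not NE [P1→D gives 5>1; P2→Q gives 8>4; P3→Y gives 7>5]
(B,P,W): not NE [P1→D gives 7>0; P3→Y gives 7>1]
(B,Q,X): NE
(B,Q,Y): not NE [P1→A gives 9>8; P2→P gives 4>0; P3→Z gives 8>7]
(B,Q,Z): NE
(B,Q,W): not NE [P1→C gives 8>4; P2→P gives 7>3; P3→Z gives 8>1]
(C,P,X): not NE [P3→Z gives 9>7]
(C,P,Y): not NE [P1→D gives 14>12; P3→Z gives 9>5]
(C,P,Z): not NE [P1→D gives 5>3]
(C,P,W): not NE [P1→D gives 7>2; P3→Z gives 9>7]
(C,Q,X): not NE [P1→B gives 9>4; P2→P gives 8>4]
(C,Q,Y): not NE [P1→A gives 9>1; P2→P gives 7>4; P3→X gives 7>0]
(C,Q,Z): not NE [P1→B gives 9>8; P2→P gives 3>2; P3→X gives 7>0]
(C,Q,W): not NE [P2→P gives 8>3; P3→X gives 7>4]
(D,P,X): not NE [P1→C gives 9>8; P2→Q gives 5>1; P3→Y gives 9>3]
(D,P,Y): NE
(D,P,Z): not NE [P2→Q gives 2>1; P3→Y gives 9>0]
(D,P,W): not NE [P2→Q gives 6>3; P3→Y gives 9>7]
(D,Q,X): not NE [P1→B gives 9>8; P3→Z gives 9>4]
(D,Q,Y): not NE [P1→A gives 9>3; P2→P gives 9>8; P3→Z gives 9>1]
(D,Q,Z): not NE [P1→B gives 9>7]
(D,Q,W): not NE [P1→C gives 8>7; P3→Z gives 9>7]

NE set: (B,Q,X), (B,Q,Z), (D,P,Y)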